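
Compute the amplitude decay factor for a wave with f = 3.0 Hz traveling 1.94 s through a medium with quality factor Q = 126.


pi*f*t/Q = pi*3.0*1.94/126 = 0.145112
A/A0 = exp(-0.145112) = 0.864926

0.864926


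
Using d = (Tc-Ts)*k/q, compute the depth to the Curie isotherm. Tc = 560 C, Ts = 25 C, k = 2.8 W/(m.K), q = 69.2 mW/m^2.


T_Curie - T_surf = 560 - 25 = 535 C
Convert q to W/m^2: 69.2 mW/m^2 = 0.0692 W/m^2
d = 535 * 2.8 / 0.0692 = 21647.4 m

21647.4


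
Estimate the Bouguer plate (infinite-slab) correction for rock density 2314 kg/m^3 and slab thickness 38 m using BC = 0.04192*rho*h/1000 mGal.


BC = 0.04192 * rho * h / 1000
= 0.04192 * 2314 * 38 / 1000
= 3.6861 mGal

3.6861


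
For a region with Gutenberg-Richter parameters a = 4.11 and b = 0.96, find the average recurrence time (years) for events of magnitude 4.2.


log10(N) = 4.11 - 0.96*4.2 = 0.078
N = 10^0.078 = 1.196741
T = 1/N = 1/1.196741 = 0.8356 years

0.8356


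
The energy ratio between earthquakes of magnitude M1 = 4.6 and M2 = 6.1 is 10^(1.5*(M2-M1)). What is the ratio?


M2 - M1 = 6.1 - 4.6 = 1.5
1.5 * 1.5 = 2.25
ratio = 10^2.25 = 177.83

177.83


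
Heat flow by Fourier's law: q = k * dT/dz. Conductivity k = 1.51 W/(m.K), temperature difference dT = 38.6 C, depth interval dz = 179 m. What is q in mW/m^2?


q = k * dT / dz * 1000
= 1.51 * 38.6 / 179 * 1000
= 0.32562 * 1000
= 325.6201 mW/m^2

325.6201


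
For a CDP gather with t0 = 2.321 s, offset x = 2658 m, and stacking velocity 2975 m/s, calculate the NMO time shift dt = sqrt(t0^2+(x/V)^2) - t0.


x/Vnmo = 2658/2975 = 0.893445
(x/Vnmo)^2 = 0.798245
t0^2 = 5.387041
sqrt(5.387041 + 0.798245) = 2.487023
dt = 2.487023 - 2.321 = 0.166023

0.166023


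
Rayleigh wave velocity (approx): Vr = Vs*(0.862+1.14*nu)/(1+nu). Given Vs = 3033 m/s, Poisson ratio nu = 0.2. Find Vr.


Numerator factor = 0.862 + 1.14*0.2 = 1.09
Denominator = 1 + 0.2 = 1.2
Vr = 3033 * 1.09 / 1.2 = 2754.97 m/s

2754.97


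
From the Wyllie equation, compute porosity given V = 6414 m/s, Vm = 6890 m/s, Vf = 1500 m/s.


1/V - 1/Vm = 1/6414 - 1/6890 = 1.077e-05
1/Vf - 1/Vm = 1/1500 - 1/6890 = 0.00052153
phi = 1.077e-05 / 0.00052153 = 0.0207

0.0207


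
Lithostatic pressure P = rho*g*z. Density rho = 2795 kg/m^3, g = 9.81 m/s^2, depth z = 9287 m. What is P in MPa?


P = rho * g * z / 1e6
= 2795 * 9.81 * 9287 / 1e6
= 254639788.65 / 1e6
= 254.6398 MPa

254.6398


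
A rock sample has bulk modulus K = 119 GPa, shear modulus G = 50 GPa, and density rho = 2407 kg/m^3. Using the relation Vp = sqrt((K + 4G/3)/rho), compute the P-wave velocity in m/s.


First compute the effective modulus:
K + 4G/3 = 119e9 + 4*50e9/3 = 185666666666.67 Pa
Then divide by density:
185666666666.67 / 2407 = 77136130.7298 Pa/(kg/m^3)
Take the square root:
Vp = sqrt(77136130.7298) = 8782.72 m/s

8782.72


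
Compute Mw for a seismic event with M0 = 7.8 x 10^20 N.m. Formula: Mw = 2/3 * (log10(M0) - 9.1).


log10(M0) = log10(7.8 x 10^20) = 20.8921
Mw = 2/3 * (20.8921 - 9.1)
= 2/3 * 11.7921
= 7.86

7.86


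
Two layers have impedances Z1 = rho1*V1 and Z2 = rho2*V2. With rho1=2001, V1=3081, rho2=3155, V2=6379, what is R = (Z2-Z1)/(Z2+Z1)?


Z1 = 2001 * 3081 = 6165081
Z2 = 3155 * 6379 = 20125745
R = (20125745 - 6165081) / (20125745 + 6165081) = 13960664 / 26290826 = 0.531

0.531


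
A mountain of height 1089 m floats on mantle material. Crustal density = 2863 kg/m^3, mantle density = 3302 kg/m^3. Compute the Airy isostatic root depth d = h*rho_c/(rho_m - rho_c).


rho_m - rho_c = 3302 - 2863 = 439
d = 1089 * 2863 / 439
= 3117807 / 439
= 7102.07 m

7102.07


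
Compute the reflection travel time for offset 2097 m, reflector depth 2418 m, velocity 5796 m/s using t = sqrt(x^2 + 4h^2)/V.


x^2 + 4h^2 = 2097^2 + 4*2418^2 = 4397409 + 23386896 = 27784305
sqrt(27784305) = 5271.082
t = 5271.082 / 5796 = 0.9094 s

0.9094


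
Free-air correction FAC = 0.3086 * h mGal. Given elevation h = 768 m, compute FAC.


FAC = 0.3086 * h
= 0.3086 * 768
= 237.0048 mGal

237.0048


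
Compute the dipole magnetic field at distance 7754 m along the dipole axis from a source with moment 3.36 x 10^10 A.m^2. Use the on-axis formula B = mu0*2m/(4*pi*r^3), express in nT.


m = 3.36 x 10^10 = 33600000000 A.m^2
2m = 67200000000 A.m^2
r^3 = 7754^3 = 466205497064
B = (4pi*10^-7) * 67200000000 / (4*pi * 466205497064) * 1e9
= 84446.010528 / 5858511058557.76 * 1e9
= 14.4142 nT

14.4142


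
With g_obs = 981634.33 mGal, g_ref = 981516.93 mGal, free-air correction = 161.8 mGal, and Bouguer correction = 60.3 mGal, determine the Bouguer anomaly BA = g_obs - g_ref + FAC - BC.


BA = g_obs - g_ref + FAC - BC
= 981634.33 - 981516.93 + 161.8 - 60.3
= 218.9 mGal

218.9


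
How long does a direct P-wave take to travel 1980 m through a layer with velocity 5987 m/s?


t = x / V
= 1980 / 5987
= 0.3307 s

0.3307


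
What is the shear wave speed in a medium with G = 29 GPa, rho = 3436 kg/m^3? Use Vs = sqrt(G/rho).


Convert G to Pa: G = 29e9 Pa
Compute G/rho = 29e9 / 3436 = 8440046.5658
Vs = sqrt(8440046.5658) = 2905.18 m/s

2905.18


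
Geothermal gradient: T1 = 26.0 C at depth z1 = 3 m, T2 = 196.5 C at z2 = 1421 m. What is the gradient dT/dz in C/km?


dT = 196.5 - 26.0 = 170.5 C
dz = 1421 - 3 = 1418 m
gradient = dT/dz * 1000 = 170.5/1418 * 1000 = 120.2398 C/km

120.2398


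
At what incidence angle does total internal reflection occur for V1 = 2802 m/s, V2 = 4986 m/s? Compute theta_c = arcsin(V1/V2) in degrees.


V1/V2 = 2802/4986 = 0.561974
theta_c = arcsin(0.561974) = 34.1924 degrees

34.1924


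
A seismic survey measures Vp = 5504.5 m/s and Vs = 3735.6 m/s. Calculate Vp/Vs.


Vp/Vs = 5504.5 / 3735.6
= 1.4735

1.4735


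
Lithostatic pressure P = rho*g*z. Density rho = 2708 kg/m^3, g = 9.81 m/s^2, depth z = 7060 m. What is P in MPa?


P = rho * g * z / 1e6
= 2708 * 9.81 * 7060 / 1e6
= 187552288.8 / 1e6
= 187.5523 MPa

187.5523


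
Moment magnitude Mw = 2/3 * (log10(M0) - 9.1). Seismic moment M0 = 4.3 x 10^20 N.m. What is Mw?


log10(M0) = log10(4.3 x 10^20) = 20.6335
Mw = 2/3 * (20.6335 - 9.1)
= 2/3 * 11.5335
= 7.69

7.69


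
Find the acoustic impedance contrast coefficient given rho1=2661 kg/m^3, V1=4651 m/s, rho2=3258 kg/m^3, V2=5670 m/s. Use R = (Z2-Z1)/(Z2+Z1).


Z1 = 2661 * 4651 = 12376311
Z2 = 3258 * 5670 = 18472860
R = (18472860 - 12376311) / (18472860 + 12376311) = 6096549 / 30849171 = 0.1976

0.1976


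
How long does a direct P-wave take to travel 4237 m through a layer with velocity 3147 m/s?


t = x / V
= 4237 / 3147
= 1.3464 s

1.3464


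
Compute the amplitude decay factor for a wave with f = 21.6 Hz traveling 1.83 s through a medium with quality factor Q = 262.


pi*f*t/Q = pi*21.6*1.83/262 = 0.473973
A/A0 = exp(-0.473973) = 0.622524

0.622524


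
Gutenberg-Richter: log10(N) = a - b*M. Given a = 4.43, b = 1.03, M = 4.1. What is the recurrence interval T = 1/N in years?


log10(N) = 4.43 - 1.03*4.1 = 0.207
N = 10^0.207 = 1.610646
T = 1/N = 1/1.610646 = 0.6209 years

0.6209


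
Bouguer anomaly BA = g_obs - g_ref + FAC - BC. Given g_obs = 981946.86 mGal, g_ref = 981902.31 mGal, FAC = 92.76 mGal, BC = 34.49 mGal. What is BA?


BA = g_obs - g_ref + FAC - BC
= 981946.86 - 981902.31 + 92.76 - 34.49
= 102.82 mGal

102.82


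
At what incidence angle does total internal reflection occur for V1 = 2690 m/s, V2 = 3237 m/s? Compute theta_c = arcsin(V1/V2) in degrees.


V1/V2 = 2690/3237 = 0.831016
theta_c = arcsin(0.831016) = 56.2033 degrees

56.2033


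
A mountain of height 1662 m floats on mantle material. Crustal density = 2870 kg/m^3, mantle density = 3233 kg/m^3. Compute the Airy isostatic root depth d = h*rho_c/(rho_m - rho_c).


rho_m - rho_c = 3233 - 2870 = 363
d = 1662 * 2870 / 363
= 4769940 / 363
= 13140.33 m

13140.33


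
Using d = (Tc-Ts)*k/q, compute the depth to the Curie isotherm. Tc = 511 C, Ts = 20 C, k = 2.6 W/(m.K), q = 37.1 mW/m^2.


T_Curie - T_surf = 511 - 20 = 491 C
Convert q to W/m^2: 37.1 mW/m^2 = 0.0371 W/m^2
d = 491 * 2.6 / 0.0371 = 34409.7 m

34409.7


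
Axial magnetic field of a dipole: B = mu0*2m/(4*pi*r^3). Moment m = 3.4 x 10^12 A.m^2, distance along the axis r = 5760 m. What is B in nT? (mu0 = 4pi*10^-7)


m = 3.4 x 10^12 = 3400000000000 A.m^2
2m = 6800000000000 A.m^2
r^3 = 5760^3 = 191102976000
B = (4pi*10^-7) * 6800000000000 / (4*pi * 191102976000) * 1e9
= 8545132.017764 / 2401470821922.99 * 1e9
= 3558.291 nT

3558.291


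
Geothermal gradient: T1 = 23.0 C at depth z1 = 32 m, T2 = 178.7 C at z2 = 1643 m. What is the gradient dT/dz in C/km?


dT = 178.7 - 23.0 = 155.7 C
dz = 1643 - 32 = 1611 m
gradient = dT/dz * 1000 = 155.7/1611 * 1000 = 96.648 C/km

96.648


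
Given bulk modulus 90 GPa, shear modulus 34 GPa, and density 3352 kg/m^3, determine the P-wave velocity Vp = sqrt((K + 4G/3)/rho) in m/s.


First compute the effective modulus:
K + 4G/3 = 90e9 + 4*34e9/3 = 135333333333.33 Pa
Then divide by density:
135333333333.33 / 3352 = 40373906.1257 Pa/(kg/m^3)
Take the square root:
Vp = sqrt(40373906.1257) = 6354.05 m/s

6354.05


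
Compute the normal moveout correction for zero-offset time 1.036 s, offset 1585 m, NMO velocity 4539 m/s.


x/Vnmo = 1585/4539 = 0.349196
(x/Vnmo)^2 = 0.121938
t0^2 = 1.073296
sqrt(1.073296 + 0.121938) = 1.093267
dt = 1.093267 - 1.036 = 0.057267

0.057267


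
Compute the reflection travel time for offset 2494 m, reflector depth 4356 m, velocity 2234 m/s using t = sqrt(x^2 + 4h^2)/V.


x^2 + 4h^2 = 2494^2 + 4*4356^2 = 6220036 + 75898944 = 82118980
sqrt(82118980) = 9061.9523
t = 9061.9523 / 2234 = 4.0564 s

4.0564


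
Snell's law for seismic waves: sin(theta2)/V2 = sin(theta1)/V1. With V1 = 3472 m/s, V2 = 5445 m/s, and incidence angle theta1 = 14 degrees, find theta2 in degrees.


sin(theta1) = sin(14 deg) = 0.241922
sin(theta2) = V2/V1 * sin(theta1) = 5445/3472 * 0.241922 = 0.379397
theta2 = arcsin(0.379397) = 22.2963 degrees

22.2963


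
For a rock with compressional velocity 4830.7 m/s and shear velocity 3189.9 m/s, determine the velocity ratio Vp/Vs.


Vp/Vs = 4830.7 / 3189.9
= 1.5144

1.5144


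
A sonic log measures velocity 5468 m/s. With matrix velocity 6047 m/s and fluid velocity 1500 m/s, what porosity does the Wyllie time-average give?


1/V - 1/Vm = 1/5468 - 1/6047 = 1.751e-05
1/Vf - 1/Vm = 1/1500 - 1/6047 = 0.0005013
phi = 1.751e-05 / 0.0005013 = 0.0349

0.0349


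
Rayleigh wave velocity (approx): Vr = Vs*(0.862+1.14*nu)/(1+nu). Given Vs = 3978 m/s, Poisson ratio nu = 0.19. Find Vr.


Numerator factor = 0.862 + 1.14*0.19 = 1.0786
Denominator = 1 + 0.19 = 1.19
Vr = 3978 * 1.0786 / 1.19 = 3605.61 m/s

3605.61


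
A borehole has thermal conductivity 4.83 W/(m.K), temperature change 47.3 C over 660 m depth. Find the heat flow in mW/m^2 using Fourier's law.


q = k * dT / dz * 1000
= 4.83 * 47.3 / 660 * 1000
= 0.34615 * 1000
= 346.15 mW/m^2

346.15


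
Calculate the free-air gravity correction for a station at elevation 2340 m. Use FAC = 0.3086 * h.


FAC = 0.3086 * h
= 0.3086 * 2340
= 722.124 mGal

722.124


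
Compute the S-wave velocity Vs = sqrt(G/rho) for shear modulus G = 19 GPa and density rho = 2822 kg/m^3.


Convert G to Pa: G = 19e9 Pa
Compute G/rho = 19e9 / 2822 = 6732813.6074
Vs = sqrt(6732813.6074) = 2594.77 m/s

2594.77


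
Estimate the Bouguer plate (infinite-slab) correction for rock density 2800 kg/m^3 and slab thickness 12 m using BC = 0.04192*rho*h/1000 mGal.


BC = 0.04192 * rho * h / 1000
= 0.04192 * 2800 * 12 / 1000
= 1.4085 mGal

1.4085


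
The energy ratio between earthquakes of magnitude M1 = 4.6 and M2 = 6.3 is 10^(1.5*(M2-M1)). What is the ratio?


M2 - M1 = 6.3 - 4.6 = 1.7
1.5 * 1.7 = 2.55
ratio = 10^2.55 = 354.81

354.81


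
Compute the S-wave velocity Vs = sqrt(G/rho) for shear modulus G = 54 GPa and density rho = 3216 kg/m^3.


Convert G to Pa: G = 54e9 Pa
Compute G/rho = 54e9 / 3216 = 16791044.7761
Vs = sqrt(16791044.7761) = 4097.69 m/s

4097.69


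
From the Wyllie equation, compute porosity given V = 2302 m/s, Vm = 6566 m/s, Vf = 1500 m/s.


1/V - 1/Vm = 1/2302 - 1/6566 = 0.00028211
1/Vf - 1/Vm = 1/1500 - 1/6566 = 0.00051437
phi = 0.00028211 / 0.00051437 = 0.5485

0.5485


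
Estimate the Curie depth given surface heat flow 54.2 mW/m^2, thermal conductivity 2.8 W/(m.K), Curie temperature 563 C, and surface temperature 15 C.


T_Curie - T_surf = 563 - 15 = 548 C
Convert q to W/m^2: 54.2 mW/m^2 = 0.0542 W/m^2
d = 548 * 2.8 / 0.0542 = 28309.96 m

28309.96


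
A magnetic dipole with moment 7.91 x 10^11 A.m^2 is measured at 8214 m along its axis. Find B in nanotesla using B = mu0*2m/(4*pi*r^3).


m = 7.91 x 10^11 = 791000000000 A.m^2
2m = 1582000000000 A.m^2
r^3 = 8214^3 = 554196904344
B = (4pi*10^-7) * 1582000000000 / (4*pi * 554196904344) * 1e9
= 1987999.831192 / 6964243693317.26 * 1e9
= 285.4581 nT

285.4581


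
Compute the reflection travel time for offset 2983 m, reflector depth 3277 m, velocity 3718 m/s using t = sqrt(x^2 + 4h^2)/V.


x^2 + 4h^2 = 2983^2 + 4*3277^2 = 8898289 + 42954916 = 51853205
sqrt(51853205) = 7200.917
t = 7200.917 / 3718 = 1.9368 s

1.9368


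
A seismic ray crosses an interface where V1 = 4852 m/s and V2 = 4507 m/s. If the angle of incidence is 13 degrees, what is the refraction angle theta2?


sin(theta1) = sin(13 deg) = 0.224951
sin(theta2) = V2/V1 * sin(theta1) = 4507/4852 * 0.224951 = 0.208956
theta2 = arcsin(0.208956) = 12.0612 degrees

12.0612


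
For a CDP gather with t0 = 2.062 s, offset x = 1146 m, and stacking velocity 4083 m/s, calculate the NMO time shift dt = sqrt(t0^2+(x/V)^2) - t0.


x/Vnmo = 1146/4083 = 0.280676
(x/Vnmo)^2 = 0.078779
t0^2 = 4.251844
sqrt(4.251844 + 0.078779) = 2.081015
dt = 2.081015 - 2.062 = 0.019015

0.019015


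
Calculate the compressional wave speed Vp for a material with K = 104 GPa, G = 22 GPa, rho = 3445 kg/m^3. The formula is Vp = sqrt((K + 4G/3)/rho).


First compute the effective modulus:
K + 4G/3 = 104e9 + 4*22e9/3 = 133333333333.33 Pa
Then divide by density:
133333333333.33 / 3445 = 38703434.9299 Pa/(kg/m^3)
Take the square root:
Vp = sqrt(38703434.9299) = 6221.21 m/s

6221.21


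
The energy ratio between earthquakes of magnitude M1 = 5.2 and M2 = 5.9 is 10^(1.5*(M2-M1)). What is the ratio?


M2 - M1 = 5.9 - 5.2 = 0.7
1.5 * 0.7 = 1.05
ratio = 10^1.05 = 11.22

11.22


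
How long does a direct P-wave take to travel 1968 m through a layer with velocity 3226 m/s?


t = x / V
= 1968 / 3226
= 0.61 s

0.61


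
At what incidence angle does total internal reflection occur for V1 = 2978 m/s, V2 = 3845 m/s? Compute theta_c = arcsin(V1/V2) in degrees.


V1/V2 = 2978/3845 = 0.774512
theta_c = arcsin(0.774512) = 50.7608 degrees

50.7608


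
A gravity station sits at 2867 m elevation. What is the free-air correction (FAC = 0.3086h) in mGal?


FAC = 0.3086 * h
= 0.3086 * 2867
= 884.7562 mGal

884.7562


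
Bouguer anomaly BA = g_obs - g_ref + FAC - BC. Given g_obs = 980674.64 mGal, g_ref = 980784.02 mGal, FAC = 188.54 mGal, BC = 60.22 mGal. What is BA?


BA = g_obs - g_ref + FAC - BC
= 980674.64 - 980784.02 + 188.54 - 60.22
= 18.94 mGal

18.94


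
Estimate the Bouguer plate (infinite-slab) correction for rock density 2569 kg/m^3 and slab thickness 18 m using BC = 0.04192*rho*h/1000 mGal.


BC = 0.04192 * rho * h / 1000
= 0.04192 * 2569 * 18 / 1000
= 1.9385 mGal

1.9385


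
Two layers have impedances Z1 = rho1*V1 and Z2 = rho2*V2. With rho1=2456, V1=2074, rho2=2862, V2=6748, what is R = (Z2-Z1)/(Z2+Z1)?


Z1 = 2456 * 2074 = 5093744
Z2 = 2862 * 6748 = 19312776
R = (19312776 - 5093744) / (19312776 + 5093744) = 14219032 / 24406520 = 0.5826

0.5826


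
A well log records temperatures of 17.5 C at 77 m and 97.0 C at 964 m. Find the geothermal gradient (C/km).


dT = 97.0 - 17.5 = 79.5 C
dz = 964 - 77 = 887 m
gradient = dT/dz * 1000 = 79.5/887 * 1000 = 89.628 C/km

89.628


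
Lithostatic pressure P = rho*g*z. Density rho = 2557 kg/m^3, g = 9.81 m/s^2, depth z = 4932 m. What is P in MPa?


P = rho * g * z / 1e6
= 2557 * 9.81 * 4932 / 1e6
= 123715126.44 / 1e6
= 123.7151 MPa

123.7151


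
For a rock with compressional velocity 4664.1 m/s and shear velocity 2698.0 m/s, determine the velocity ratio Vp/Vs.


Vp/Vs = 4664.1 / 2698.0
= 1.7287

1.7287


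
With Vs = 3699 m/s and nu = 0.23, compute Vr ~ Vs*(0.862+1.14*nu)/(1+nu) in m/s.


Numerator factor = 0.862 + 1.14*0.23 = 1.1242
Denominator = 1 + 0.23 = 1.23
Vr = 3699 * 1.1242 / 1.23 = 3380.83 m/s

3380.83


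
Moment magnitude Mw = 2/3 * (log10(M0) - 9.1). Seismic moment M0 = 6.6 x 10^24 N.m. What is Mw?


log10(M0) = log10(6.6 x 10^24) = 24.8195
Mw = 2/3 * (24.8195 - 9.1)
= 2/3 * 15.7195
= 10.48

10.48


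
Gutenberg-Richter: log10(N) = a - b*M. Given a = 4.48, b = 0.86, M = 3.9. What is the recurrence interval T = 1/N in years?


log10(N) = 4.48 - 0.86*3.9 = 1.126
N = 10^1.126 = 13.365955
T = 1/N = 1/13.365955 = 0.0748 years

0.0748


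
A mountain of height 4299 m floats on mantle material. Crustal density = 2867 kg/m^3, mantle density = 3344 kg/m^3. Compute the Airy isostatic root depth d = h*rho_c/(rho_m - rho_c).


rho_m - rho_c = 3344 - 2867 = 477
d = 4299 * 2867 / 477
= 12325233 / 477
= 25839.06 m

25839.06


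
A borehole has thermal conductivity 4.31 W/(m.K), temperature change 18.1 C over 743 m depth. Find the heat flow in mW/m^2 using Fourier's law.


q = k * dT / dz * 1000
= 4.31 * 18.1 / 743 * 1000
= 0.104995 * 1000
= 104.9946 mW/m^2

104.9946


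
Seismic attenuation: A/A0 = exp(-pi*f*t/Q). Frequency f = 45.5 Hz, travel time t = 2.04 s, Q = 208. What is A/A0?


pi*f*t/Q = pi*45.5*2.04/208 = 1.401936
A/A0 = exp(-1.401936) = 0.24612

0.24612


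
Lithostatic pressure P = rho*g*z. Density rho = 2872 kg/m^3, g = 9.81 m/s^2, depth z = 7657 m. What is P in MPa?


P = rho * g * z / 1e6
= 2872 * 9.81 * 7657 / 1e6
= 215730768.24 / 1e6
= 215.7308 MPa

215.7308


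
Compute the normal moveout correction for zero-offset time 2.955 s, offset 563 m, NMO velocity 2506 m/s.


x/Vnmo = 563/2506 = 0.224661
(x/Vnmo)^2 = 0.050472
t0^2 = 8.732025
sqrt(8.732025 + 0.050472) = 2.963528
dt = 2.963528 - 2.955 = 0.008528

0.008528


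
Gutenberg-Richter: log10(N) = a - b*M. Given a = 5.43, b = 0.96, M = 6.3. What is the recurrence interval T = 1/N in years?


log10(N) = 5.43 - 0.96*6.3 = -0.618
N = 10^-0.618 = 0.240991
T = 1/N = 1/0.240991 = 4.1495 years

4.1495


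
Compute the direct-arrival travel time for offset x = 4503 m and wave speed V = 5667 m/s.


t = x / V
= 4503 / 5667
= 0.7946 s

0.7946


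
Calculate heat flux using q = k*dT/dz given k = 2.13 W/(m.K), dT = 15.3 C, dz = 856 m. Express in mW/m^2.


q = k * dT / dz * 1000
= 2.13 * 15.3 / 856 * 1000
= 0.038071 * 1000
= 38.0713 mW/m^2

38.0713


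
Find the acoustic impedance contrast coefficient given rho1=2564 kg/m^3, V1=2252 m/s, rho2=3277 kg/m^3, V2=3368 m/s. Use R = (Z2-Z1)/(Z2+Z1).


Z1 = 2564 * 2252 = 5774128
Z2 = 3277 * 3368 = 11036936
R = (11036936 - 5774128) / (11036936 + 5774128) = 5262808 / 16811064 = 0.3131

0.3131


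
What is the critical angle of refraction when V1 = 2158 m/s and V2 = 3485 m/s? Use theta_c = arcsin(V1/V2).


V1/V2 = 2158/3485 = 0.619225
theta_c = arcsin(0.619225) = 38.2596 degrees

38.2596


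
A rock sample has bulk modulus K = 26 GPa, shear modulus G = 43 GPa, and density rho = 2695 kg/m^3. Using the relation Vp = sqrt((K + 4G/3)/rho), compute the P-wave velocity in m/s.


First compute the effective modulus:
K + 4G/3 = 26e9 + 4*43e9/3 = 83333333333.33 Pa
Then divide by density:
83333333333.33 / 2695 = 30921459.4929 Pa/(kg/m^3)
Take the square root:
Vp = sqrt(30921459.4929) = 5560.71 m/s

5560.71


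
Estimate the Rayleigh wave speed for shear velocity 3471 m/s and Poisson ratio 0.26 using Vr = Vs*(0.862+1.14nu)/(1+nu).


Numerator factor = 0.862 + 1.14*0.26 = 1.1584
Denominator = 1 + 0.26 = 1.26
Vr = 3471 * 1.1584 / 1.26 = 3191.12 m/s

3191.12


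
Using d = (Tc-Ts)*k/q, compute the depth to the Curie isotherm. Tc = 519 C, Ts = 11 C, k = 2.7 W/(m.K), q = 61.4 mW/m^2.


T_Curie - T_surf = 519 - 11 = 508 C
Convert q to W/m^2: 61.4 mW/m^2 = 0.0614 W/m^2
d = 508 * 2.7 / 0.0614 = 22338.76 m

22338.76


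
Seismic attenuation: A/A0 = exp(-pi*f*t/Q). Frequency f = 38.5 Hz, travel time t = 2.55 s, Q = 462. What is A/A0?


pi*f*t/Q = pi*38.5*2.55/462 = 0.667588
A/A0 = exp(-0.667588) = 0.512944

0.512944


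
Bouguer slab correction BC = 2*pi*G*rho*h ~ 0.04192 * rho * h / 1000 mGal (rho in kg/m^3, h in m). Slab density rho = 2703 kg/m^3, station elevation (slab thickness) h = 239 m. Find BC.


BC = 0.04192 * rho * h / 1000
= 0.04192 * 2703 * 239 / 1000
= 27.081 mGal

27.081


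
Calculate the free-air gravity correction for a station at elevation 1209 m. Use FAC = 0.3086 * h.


FAC = 0.3086 * h
= 0.3086 * 1209
= 373.0974 mGal

373.0974


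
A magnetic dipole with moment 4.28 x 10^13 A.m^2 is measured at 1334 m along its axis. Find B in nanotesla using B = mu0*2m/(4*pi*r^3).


m = 4.28 x 10^13 = 42800000000000 A.m^2
2m = 85600000000000 A.m^2
r^3 = 1334^3 = 2373927704
B = (4pi*10^-7) * 85600000000000 / (4*pi * 2373927704) * 1e9
= 107568132.458915 / 29831655340.16 * 1e9
= 3605838.5374 nT

3605838.5374


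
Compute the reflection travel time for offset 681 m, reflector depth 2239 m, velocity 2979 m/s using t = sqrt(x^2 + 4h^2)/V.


x^2 + 4h^2 = 681^2 + 4*2239^2 = 463761 + 20052484 = 20516245
sqrt(20516245) = 4529.4862
t = 4529.4862 / 2979 = 1.5205 s

1.5205


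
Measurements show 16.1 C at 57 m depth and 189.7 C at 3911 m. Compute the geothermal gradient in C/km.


dT = 189.7 - 16.1 = 173.6 C
dz = 3911 - 57 = 3854 m
gradient = dT/dz * 1000 = 173.6/3854 * 1000 = 45.0441 C/km

45.0441


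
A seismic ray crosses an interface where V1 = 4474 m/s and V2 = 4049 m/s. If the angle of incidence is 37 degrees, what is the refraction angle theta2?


sin(theta1) = sin(37 deg) = 0.601815
sin(theta2) = V2/V1 * sin(theta1) = 4049/4474 * 0.601815 = 0.544647
theta2 = arcsin(0.544647) = 33.0005 degrees

33.0005


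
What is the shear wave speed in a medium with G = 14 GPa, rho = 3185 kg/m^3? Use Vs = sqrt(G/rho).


Convert G to Pa: G = 14e9 Pa
Compute G/rho = 14e9 / 3185 = 4395604.3956
Vs = sqrt(4395604.3956) = 2096.57 m/s

2096.57


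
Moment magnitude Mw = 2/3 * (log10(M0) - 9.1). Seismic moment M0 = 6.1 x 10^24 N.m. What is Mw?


log10(M0) = log10(6.1 x 10^24) = 24.7853
Mw = 2/3 * (24.7853 - 9.1)
= 2/3 * 15.6853
= 10.46

10.46


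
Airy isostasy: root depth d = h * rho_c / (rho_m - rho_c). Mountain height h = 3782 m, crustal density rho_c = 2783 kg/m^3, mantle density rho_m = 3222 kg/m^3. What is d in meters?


rho_m - rho_c = 3222 - 2783 = 439
d = 3782 * 2783 / 439
= 10525306 / 439
= 23975.64 m

23975.64


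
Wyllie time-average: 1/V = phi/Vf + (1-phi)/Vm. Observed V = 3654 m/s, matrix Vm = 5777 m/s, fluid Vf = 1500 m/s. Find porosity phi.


1/V - 1/Vm = 1/3654 - 1/5777 = 0.00010057
1/Vf - 1/Vm = 1/1500 - 1/5777 = 0.00049357
phi = 0.00010057 / 0.00049357 = 0.2038

0.2038


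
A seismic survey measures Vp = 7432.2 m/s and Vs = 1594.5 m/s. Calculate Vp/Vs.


Vp/Vs = 7432.2 / 1594.5
= 4.6611

4.6611


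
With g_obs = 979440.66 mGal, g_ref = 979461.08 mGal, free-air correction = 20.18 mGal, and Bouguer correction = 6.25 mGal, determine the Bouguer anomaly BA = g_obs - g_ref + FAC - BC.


BA = g_obs - g_ref + FAC - BC
= 979440.66 - 979461.08 + 20.18 - 6.25
= -6.49 mGal

-6.49


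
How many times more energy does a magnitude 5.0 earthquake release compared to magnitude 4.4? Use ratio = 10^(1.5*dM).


M2 - M1 = 5.0 - 4.4 = 0.6
1.5 * 0.6 = 0.9
ratio = 10^0.9 = 7.94

7.94


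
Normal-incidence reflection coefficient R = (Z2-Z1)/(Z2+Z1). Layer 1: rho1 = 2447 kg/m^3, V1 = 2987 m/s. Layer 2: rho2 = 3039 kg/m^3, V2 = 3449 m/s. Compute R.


Z1 = 2447 * 2987 = 7309189
Z2 = 3039 * 3449 = 10481511
R = (10481511 - 7309189) / (10481511 + 7309189) = 3172322 / 17790700 = 0.1783

0.1783


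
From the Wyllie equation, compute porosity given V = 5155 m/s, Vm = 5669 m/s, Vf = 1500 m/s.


1/V - 1/Vm = 1/5155 - 1/5669 = 1.759e-05
1/Vf - 1/Vm = 1/1500 - 1/5669 = 0.00049027
phi = 1.759e-05 / 0.00049027 = 0.0359

0.0359


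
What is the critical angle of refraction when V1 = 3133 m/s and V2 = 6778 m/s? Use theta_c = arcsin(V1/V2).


V1/V2 = 3133/6778 = 0.462231
theta_c = arcsin(0.462231) = 27.5311 degrees

27.5311


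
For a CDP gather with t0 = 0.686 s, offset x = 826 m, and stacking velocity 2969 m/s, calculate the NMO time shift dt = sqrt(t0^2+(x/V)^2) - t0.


x/Vnmo = 826/2969 = 0.278208
(x/Vnmo)^2 = 0.0774
t0^2 = 0.470596
sqrt(0.470596 + 0.0774) = 0.740267
dt = 0.740267 - 0.686 = 0.054267

0.054267


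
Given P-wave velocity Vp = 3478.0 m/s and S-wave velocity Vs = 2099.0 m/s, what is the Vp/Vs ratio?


Vp/Vs = 3478.0 / 2099.0
= 1.657

1.657


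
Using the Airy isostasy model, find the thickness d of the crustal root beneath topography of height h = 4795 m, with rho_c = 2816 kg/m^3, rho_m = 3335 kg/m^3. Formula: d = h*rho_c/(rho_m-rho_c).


rho_m - rho_c = 3335 - 2816 = 519
d = 4795 * 2816 / 519
= 13502720 / 519
= 26016.8 m

26016.8


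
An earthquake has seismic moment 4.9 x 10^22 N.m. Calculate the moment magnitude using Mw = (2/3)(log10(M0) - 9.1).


log10(M0) = log10(4.9 x 10^22) = 22.6902
Mw = 2/3 * (22.6902 - 9.1)
= 2/3 * 13.5902
= 9.06

9.06


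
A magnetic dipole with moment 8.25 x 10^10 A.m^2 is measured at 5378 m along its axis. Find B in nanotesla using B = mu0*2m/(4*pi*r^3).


m = 8.25 x 10^10 = 82500000000 A.m^2
2m = 165000000000 A.m^2
r^3 = 5378^3 = 155547270152
B = (4pi*10^-7) * 165000000000 / (4*pi * 155547270152) * 1e9
= 207345.115137 / 1954664644781.88 * 1e9
= 106.0771 nT

106.0771


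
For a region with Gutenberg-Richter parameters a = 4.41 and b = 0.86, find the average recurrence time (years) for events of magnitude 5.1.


log10(N) = 4.41 - 0.86*5.1 = 0.024
N = 10^0.024 = 1.056818
T = 1/N = 1/1.056818 = 0.9462 years

0.9462


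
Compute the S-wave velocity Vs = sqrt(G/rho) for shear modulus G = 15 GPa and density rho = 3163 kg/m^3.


Convert G to Pa: G = 15e9 Pa
Compute G/rho = 15e9 / 3163 = 4742333.2279
Vs = sqrt(4742333.2279) = 2177.69 m/s

2177.69


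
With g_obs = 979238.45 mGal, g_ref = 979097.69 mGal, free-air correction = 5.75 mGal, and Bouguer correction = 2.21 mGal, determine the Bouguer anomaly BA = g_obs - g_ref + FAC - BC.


BA = g_obs - g_ref + FAC - BC
= 979238.45 - 979097.69 + 5.75 - 2.21
= 144.3 mGal

144.3


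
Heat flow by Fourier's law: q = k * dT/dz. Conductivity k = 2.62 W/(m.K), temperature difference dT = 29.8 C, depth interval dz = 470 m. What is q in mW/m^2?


q = k * dT / dz * 1000
= 2.62 * 29.8 / 470 * 1000
= 0.166119 * 1000
= 166.1191 mW/m^2

166.1191


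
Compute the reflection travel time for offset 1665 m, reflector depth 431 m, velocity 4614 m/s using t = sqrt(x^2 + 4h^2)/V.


x^2 + 4h^2 = 1665^2 + 4*431^2 = 2772225 + 743044 = 3515269
sqrt(3515269) = 1874.9051
t = 1874.9051 / 4614 = 0.4064 s

0.4064


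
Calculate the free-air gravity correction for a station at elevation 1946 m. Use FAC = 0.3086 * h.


FAC = 0.3086 * h
= 0.3086 * 1946
= 600.5356 mGal

600.5356


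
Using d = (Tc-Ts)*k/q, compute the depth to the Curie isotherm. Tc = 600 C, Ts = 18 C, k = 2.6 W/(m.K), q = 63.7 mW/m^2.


T_Curie - T_surf = 600 - 18 = 582 C
Convert q to W/m^2: 63.7 mW/m^2 = 0.0637 W/m^2
d = 582 * 2.6 / 0.0637 = 23755.1 m

23755.1


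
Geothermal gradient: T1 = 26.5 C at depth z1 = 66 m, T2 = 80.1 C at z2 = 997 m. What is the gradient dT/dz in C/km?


dT = 80.1 - 26.5 = 53.6 C
dz = 997 - 66 = 931 m
gradient = dT/dz * 1000 = 53.6/931 * 1000 = 57.5725 C/km

57.5725


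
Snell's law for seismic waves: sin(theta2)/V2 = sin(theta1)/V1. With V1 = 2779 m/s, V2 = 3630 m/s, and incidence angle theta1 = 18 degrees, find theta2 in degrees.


sin(theta1) = sin(18 deg) = 0.309017
sin(theta2) = V2/V1 * sin(theta1) = 3630/2779 * 0.309017 = 0.403646
theta2 = arcsin(0.403646) = 23.8063 degrees

23.8063


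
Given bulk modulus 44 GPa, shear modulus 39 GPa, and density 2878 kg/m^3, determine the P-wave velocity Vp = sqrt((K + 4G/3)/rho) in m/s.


First compute the effective modulus:
K + 4G/3 = 44e9 + 4*39e9/3 = 96000000000.0 Pa
Then divide by density:
96000000000.0 / 2878 = 33356497.5678 Pa/(kg/m^3)
Take the square root:
Vp = sqrt(33356497.5678) = 5775.51 m/s

5775.51


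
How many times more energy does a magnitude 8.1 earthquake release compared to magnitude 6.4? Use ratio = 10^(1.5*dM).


M2 - M1 = 8.1 - 6.4 = 1.7
1.5 * 1.7 = 2.55
ratio = 10^2.55 = 354.81

354.81


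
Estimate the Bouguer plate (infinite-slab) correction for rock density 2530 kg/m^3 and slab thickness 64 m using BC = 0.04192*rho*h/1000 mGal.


BC = 0.04192 * rho * h / 1000
= 0.04192 * 2530 * 64 / 1000
= 6.7877 mGal

6.7877


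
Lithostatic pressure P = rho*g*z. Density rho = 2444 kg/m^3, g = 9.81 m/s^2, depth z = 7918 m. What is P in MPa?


P = rho * g * z / 1e6
= 2444 * 9.81 * 7918 / 1e6
= 189839117.52 / 1e6
= 189.8391 MPa

189.8391


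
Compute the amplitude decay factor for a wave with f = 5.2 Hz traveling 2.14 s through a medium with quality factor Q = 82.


pi*f*t/Q = pi*5.2*2.14/82 = 0.426337
A/A0 = exp(-0.426337) = 0.652896

0.652896


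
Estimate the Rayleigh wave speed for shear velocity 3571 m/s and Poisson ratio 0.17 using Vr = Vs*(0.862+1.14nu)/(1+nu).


Numerator factor = 0.862 + 1.14*0.17 = 1.0558
Denominator = 1 + 0.17 = 1.17
Vr = 3571 * 1.0558 / 1.17 = 3222.45 m/s

3222.45


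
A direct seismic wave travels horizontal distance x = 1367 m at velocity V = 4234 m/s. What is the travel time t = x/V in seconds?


t = x / V
= 1367 / 4234
= 0.3229 s

0.3229


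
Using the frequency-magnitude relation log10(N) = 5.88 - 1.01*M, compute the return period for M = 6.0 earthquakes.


log10(N) = 5.88 - 1.01*6.0 = -0.18
N = 10^-0.18 = 0.660693
T = 1/N = 1/0.660693 = 1.5136 years

1.5136


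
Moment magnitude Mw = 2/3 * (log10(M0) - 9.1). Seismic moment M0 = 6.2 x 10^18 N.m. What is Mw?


log10(M0) = log10(6.2 x 10^18) = 18.7924
Mw = 2/3 * (18.7924 - 9.1)
= 2/3 * 9.6924
= 6.46

6.46


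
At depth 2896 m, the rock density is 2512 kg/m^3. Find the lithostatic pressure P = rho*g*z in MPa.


P = rho * g * z / 1e6
= 2512 * 9.81 * 2896 / 1e6
= 71365317.12 / 1e6
= 71.3653 MPa

71.3653


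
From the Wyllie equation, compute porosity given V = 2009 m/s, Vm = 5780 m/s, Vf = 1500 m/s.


1/V - 1/Vm = 1/2009 - 1/5780 = 0.00032475
1/Vf - 1/Vm = 1/1500 - 1/5780 = 0.00049366
phi = 0.00032475 / 0.00049366 = 0.6578

0.6578


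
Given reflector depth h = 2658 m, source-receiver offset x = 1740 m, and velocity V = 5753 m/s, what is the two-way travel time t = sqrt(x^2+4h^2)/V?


x^2 + 4h^2 = 1740^2 + 4*2658^2 = 3027600 + 28259856 = 31287456
sqrt(31287456) = 5593.5191
t = 5593.5191 / 5753 = 0.9723 s

0.9723


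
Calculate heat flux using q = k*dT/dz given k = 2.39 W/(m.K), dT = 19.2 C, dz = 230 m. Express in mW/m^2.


q = k * dT / dz * 1000
= 2.39 * 19.2 / 230 * 1000
= 0.199513 * 1000
= 199.513 mW/m^2

199.513


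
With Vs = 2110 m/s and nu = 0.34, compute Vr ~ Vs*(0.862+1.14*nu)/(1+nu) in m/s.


Numerator factor = 0.862 + 1.14*0.34 = 1.2496
Denominator = 1 + 0.34 = 1.34
Vr = 2110 * 1.2496 / 1.34 = 1967.65 m/s

1967.65


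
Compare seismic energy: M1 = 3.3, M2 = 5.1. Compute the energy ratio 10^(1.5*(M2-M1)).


M2 - M1 = 5.1 - 3.3 = 1.8
1.5 * 1.8 = 2.7
ratio = 10^2.7 = 501.19

501.19


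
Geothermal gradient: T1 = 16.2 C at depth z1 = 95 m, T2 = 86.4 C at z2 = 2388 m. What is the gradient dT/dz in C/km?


dT = 86.4 - 16.2 = 70.2 C
dz = 2388 - 95 = 2293 m
gradient = dT/dz * 1000 = 70.2/2293 * 1000 = 30.6149 C/km

30.6149


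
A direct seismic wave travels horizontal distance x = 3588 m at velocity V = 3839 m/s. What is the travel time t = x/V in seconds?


t = x / V
= 3588 / 3839
= 0.9346 s

0.9346


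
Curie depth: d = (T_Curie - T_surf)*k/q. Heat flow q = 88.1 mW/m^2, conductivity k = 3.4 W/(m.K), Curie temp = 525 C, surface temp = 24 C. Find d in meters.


T_Curie - T_surf = 525 - 24 = 501 C
Convert q to W/m^2: 88.1 mW/m^2 = 0.0881 W/m^2
d = 501 * 3.4 / 0.0881 = 19334.85 m

19334.85


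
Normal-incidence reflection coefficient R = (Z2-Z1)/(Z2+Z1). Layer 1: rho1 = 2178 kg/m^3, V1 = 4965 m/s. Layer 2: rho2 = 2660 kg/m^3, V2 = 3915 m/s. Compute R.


Z1 = 2178 * 4965 = 10813770
Z2 = 2660 * 3915 = 10413900
R = (10413900 - 10813770) / (10413900 + 10813770) = -399870 / 21227670 = -0.0188

-0.0188


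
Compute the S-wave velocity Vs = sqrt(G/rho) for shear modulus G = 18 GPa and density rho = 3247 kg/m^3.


Convert G to Pa: G = 18e9 Pa
Compute G/rho = 18e9 / 3247 = 5543578.688
Vs = sqrt(5543578.688) = 2354.48 m/s

2354.48


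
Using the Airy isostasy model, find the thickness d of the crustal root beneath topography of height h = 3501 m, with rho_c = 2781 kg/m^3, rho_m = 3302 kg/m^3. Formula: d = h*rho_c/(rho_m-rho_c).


rho_m - rho_c = 3302 - 2781 = 521
d = 3501 * 2781 / 521
= 9736281 / 521
= 18687.68 m

18687.68


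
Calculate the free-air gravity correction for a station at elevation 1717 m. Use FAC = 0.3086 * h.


FAC = 0.3086 * h
= 0.3086 * 1717
= 529.8662 mGal

529.8662


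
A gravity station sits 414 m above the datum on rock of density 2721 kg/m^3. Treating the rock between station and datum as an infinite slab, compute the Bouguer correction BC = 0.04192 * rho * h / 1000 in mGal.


BC = 0.04192 * rho * h / 1000
= 0.04192 * 2721 * 414 / 1000
= 47.2226 mGal

47.2226


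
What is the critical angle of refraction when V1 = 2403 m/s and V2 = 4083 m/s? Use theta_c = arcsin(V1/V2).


V1/V2 = 2403/4083 = 0.588538
theta_c = arcsin(0.588538) = 36.0533 degrees

36.0533


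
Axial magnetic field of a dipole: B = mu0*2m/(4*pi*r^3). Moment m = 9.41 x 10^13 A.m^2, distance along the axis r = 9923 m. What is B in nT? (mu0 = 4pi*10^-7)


m = 9.41 x 10^13 = 94100000000000 A.m^2
2m = 188200000000000 A.m^2
r^3 = 9923^3 = 977077413467
B = (4pi*10^-7) * 188200000000000 / (4*pi * 977077413467) * 1e9
= 236499094.96224 / 12278316896545.78 * 1e9
= 19261.5239 nT

19261.5239


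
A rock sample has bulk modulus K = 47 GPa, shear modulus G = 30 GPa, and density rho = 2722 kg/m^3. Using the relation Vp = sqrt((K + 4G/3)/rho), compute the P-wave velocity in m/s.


First compute the effective modulus:
K + 4G/3 = 47e9 + 4*30e9/3 = 87000000000.0 Pa
Then divide by density:
87000000000.0 / 2722 = 31961792.7994 Pa/(kg/m^3)
Take the square root:
Vp = sqrt(31961792.7994) = 5653.48 m/s

5653.48


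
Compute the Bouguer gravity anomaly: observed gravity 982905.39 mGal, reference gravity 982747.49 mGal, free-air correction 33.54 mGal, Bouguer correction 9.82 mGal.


BA = g_obs - g_ref + FAC - BC
= 982905.39 - 982747.49 + 33.54 - 9.82
= 181.62 mGal

181.62


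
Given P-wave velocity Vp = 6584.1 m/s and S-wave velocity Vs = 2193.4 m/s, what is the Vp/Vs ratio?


Vp/Vs = 6584.1 / 2193.4
= 3.0018

3.0018


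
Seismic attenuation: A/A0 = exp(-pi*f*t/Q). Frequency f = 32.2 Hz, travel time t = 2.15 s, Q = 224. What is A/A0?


pi*f*t/Q = pi*32.2*2.15/224 = 0.970948
A/A0 = exp(-0.970948) = 0.378724

0.378724


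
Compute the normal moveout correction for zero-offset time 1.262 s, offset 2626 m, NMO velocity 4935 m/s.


x/Vnmo = 2626/4935 = 0.532118
(x/Vnmo)^2 = 0.283149
t0^2 = 1.592644
sqrt(1.592644 + 0.283149) = 1.369596
dt = 1.369596 - 1.262 = 0.107596

0.107596


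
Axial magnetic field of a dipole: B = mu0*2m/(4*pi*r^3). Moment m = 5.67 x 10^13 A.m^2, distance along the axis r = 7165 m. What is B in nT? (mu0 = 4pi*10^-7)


m = 5.67 x 10^13 = 56700000000000 A.m^2
2m = 113400000000000 A.m^2
r^3 = 7165^3 = 367831217125
B = (4pi*10^-7) * 113400000000000 / (4*pi * 367831217125) * 1e9
= 142502642.766833 / 4622303397923.57 * 1e9
= 30829.3572 nT

30829.3572


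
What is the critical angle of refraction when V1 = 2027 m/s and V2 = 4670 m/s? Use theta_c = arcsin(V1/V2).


V1/V2 = 2027/4670 = 0.434047
theta_c = arcsin(0.434047) = 25.7247 degrees

25.7247


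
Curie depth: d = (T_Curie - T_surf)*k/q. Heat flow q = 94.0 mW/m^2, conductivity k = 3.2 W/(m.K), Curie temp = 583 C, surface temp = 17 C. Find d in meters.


T_Curie - T_surf = 583 - 17 = 566 C
Convert q to W/m^2: 94.0 mW/m^2 = 0.094 W/m^2
d = 566 * 3.2 / 0.094 = 19268.09 m

19268.09


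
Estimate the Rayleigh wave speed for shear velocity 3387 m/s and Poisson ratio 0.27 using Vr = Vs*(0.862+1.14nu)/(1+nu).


Numerator factor = 0.862 + 1.14*0.27 = 1.1698
Denominator = 1 + 0.27 = 1.27
Vr = 3387 * 1.1698 / 1.27 = 3119.77 m/s

3119.77


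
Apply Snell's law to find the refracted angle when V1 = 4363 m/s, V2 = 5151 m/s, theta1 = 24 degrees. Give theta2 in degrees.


sin(theta1) = sin(24 deg) = 0.406737
sin(theta2) = V2/V1 * sin(theta1) = 5151/4363 * 0.406737 = 0.480197
theta2 = arcsin(0.480197) = 28.6983 degrees

28.6983


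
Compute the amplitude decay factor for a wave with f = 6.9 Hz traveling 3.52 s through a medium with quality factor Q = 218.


pi*f*t/Q = pi*6.9*3.52/218 = 0.350014
A/A0 = exp(-0.350014) = 0.704678

0.704678


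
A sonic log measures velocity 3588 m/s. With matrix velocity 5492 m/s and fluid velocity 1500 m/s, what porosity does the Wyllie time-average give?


1/V - 1/Vm = 1/3588 - 1/5492 = 9.662e-05
1/Vf - 1/Vm = 1/1500 - 1/5492 = 0.00048458
phi = 9.662e-05 / 0.00048458 = 0.1994

0.1994


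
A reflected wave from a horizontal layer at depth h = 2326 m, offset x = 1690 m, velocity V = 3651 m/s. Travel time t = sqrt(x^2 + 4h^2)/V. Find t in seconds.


x^2 + 4h^2 = 1690^2 + 4*2326^2 = 2856100 + 21641104 = 24497204
sqrt(24497204) = 4949.465
t = 4949.465 / 3651 = 1.3556 s

1.3556


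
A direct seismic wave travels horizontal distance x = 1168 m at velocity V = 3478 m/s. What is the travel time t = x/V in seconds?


t = x / V
= 1168 / 3478
= 0.3358 s

0.3358


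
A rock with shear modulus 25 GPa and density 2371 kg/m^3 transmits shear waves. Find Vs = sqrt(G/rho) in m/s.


Convert G to Pa: G = 25e9 Pa
Compute G/rho = 25e9 / 2371 = 10544074.2303
Vs = sqrt(10544074.2303) = 3247.16 m/s

3247.16


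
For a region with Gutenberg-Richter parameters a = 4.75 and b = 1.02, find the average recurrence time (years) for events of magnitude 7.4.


log10(N) = 4.75 - 1.02*7.4 = -2.798
N = 10^-2.798 = 0.001592
T = 1/N = 1/0.001592 = 628.0584 years

628.0584


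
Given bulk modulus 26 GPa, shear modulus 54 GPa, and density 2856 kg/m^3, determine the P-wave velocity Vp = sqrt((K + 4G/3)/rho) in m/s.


First compute the effective modulus:
K + 4G/3 = 26e9 + 4*54e9/3 = 98000000000.0 Pa
Then divide by density:
98000000000.0 / 2856 = 34313725.4902 Pa/(kg/m^3)
Take the square root:
Vp = sqrt(34313725.4902) = 5857.79 m/s

5857.79


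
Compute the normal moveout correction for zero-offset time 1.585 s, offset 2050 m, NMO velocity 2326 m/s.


x/Vnmo = 2050/2326 = 0.881341
(x/Vnmo)^2 = 0.776763
t0^2 = 2.512225
sqrt(2.512225 + 0.776763) = 1.813557
dt = 1.813557 - 1.585 = 0.228557

0.228557


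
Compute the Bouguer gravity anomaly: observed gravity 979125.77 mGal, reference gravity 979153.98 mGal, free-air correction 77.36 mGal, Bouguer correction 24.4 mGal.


BA = g_obs - g_ref + FAC - BC
= 979125.77 - 979153.98 + 77.36 - 24.4
= 24.75 mGal

24.75


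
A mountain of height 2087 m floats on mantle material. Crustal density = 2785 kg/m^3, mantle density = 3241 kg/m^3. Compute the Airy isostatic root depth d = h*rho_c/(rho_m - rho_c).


rho_m - rho_c = 3241 - 2785 = 456
d = 2087 * 2785 / 456
= 5812295 / 456
= 12746.26 m

12746.26
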